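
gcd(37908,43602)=78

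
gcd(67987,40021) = 1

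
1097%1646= 1097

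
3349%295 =104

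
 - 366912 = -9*40768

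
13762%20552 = 13762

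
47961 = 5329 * 9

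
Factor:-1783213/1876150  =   - 2^ (-1)*5^(-2)*23^1*31^1*41^1 * 61^1*157^( - 1)*239^( - 1)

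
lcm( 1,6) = 6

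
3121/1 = 3121 = 3121.00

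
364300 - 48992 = 315308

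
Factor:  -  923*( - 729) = 3^6*13^1*71^1 = 672867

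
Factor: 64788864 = 2^7*3^1*7^1*24103^1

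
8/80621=8/80621 = 0.00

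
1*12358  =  12358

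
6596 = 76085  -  69489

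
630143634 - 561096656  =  69046978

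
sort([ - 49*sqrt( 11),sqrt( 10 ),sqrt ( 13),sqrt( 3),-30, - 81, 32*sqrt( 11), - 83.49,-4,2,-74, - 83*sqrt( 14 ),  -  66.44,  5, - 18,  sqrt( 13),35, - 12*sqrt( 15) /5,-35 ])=[-83*sqrt(14),-49*sqrt( 11), - 83.49,  -  81,-74, - 66.44, - 35, - 30, - 18, - 12*sqrt( 15) /5, - 4,  sqrt( 3),  2,sqrt( 10) , sqrt( 13),sqrt(13),  5, 35, 32*sqrt( 11 ) ]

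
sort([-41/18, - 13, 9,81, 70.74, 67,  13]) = [ - 13, - 41/18, 9,  13 , 67, 70.74, 81]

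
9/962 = 9/962 = 0.01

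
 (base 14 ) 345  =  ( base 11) 540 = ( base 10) 649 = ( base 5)10044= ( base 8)1211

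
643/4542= 643/4542 = 0.14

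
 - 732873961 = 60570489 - 793444450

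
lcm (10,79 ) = 790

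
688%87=79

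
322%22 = 14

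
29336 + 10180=39516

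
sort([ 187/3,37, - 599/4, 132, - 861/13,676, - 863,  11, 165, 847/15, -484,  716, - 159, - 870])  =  [ - 870, - 863 , - 484, - 159, - 599/4, - 861/13,11,  37, 847/15, 187/3, 132,165,676, 716]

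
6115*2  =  12230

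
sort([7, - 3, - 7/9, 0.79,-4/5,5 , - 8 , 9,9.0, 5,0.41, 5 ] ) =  [  -  8, - 3, - 4/5, - 7/9 , 0.41, 0.79, 5, 5, 5, 7, 9, 9.0]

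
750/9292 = 375/4646 = 0.08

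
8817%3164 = 2489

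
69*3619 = 249711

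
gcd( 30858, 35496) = 6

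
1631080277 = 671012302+960067975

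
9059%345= 89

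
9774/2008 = 4887/1004 =4.87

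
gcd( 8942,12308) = 34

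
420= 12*35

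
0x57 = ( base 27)36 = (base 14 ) 63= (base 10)87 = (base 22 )3l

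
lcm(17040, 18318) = 732720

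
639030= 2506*255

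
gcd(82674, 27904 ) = 2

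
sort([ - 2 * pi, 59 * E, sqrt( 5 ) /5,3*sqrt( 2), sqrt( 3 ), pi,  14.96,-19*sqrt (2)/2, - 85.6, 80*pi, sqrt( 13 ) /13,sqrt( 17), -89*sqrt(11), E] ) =[ - 89 *sqrt( 11),-85.6,  -  19*  sqrt( 2 ) /2,-2*pi,sqrt(13 ) /13, sqrt(5)/5, sqrt( 3 ), E, pi, sqrt ( 17 ), 3 * sqrt (2),  14.96,59 * E,80*pi ]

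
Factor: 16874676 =2^2*3^3 * 7^1*13^1*17^1*101^1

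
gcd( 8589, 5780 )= 1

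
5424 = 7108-1684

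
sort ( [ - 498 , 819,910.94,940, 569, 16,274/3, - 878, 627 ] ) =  [ - 878, - 498,16,274/3,569, 627,  819,910.94,940] 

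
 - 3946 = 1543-5489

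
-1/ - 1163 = 1/1163  =  0.00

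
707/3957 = 707/3957 = 0.18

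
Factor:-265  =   -5^1 *53^1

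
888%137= 66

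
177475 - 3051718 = -2874243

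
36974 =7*5282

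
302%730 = 302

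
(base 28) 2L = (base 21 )3e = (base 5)302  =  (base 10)77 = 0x4d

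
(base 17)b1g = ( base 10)3212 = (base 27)4aq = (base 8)6214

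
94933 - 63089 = 31844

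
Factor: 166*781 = 2^1*11^1*71^1*83^1 = 129646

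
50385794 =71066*709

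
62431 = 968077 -905646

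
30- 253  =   - 223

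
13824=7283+6541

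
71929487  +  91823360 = 163752847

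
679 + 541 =1220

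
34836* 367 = 12784812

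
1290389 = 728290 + 562099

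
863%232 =167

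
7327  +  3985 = 11312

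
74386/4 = 18596 + 1/2 = 18596.50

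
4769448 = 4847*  984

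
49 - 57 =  - 8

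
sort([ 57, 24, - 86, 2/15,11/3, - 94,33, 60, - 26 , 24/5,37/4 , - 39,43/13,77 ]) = [ - 94, - 86, - 39, - 26,2/15, 43/13,11/3,  24/5, 37/4, 24, 33, 57 , 60,77 ]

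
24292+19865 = 44157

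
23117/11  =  2101 + 6/11 = 2101.55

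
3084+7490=10574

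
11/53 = 11/53 = 0.21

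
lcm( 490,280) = 1960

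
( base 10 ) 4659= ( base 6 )33323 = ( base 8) 11063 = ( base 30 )559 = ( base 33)496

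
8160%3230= 1700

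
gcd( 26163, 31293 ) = 513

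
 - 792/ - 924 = 6/7 = 0.86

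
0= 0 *19279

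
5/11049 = 5/11049 = 0.00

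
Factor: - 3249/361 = -9= - 3^2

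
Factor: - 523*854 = -446642=- 2^1*7^1* 61^1*523^1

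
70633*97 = 6851401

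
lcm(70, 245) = 490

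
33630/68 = 494 + 19/34 = 494.56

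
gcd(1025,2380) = 5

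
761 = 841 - 80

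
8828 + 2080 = 10908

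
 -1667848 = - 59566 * 28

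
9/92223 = 1/10247 = 0.00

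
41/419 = 41/419 = 0.10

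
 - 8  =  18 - 26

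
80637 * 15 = 1209555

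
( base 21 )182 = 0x263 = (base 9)748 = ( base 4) 21203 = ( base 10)611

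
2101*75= 157575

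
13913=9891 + 4022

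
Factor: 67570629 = 3^1*7^1*71^1*45319^1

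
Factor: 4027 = 4027^1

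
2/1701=2/1701 = 0.00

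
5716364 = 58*98558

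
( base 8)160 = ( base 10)112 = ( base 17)6a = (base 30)3m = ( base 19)5H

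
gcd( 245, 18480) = 35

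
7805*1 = 7805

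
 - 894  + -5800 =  - 6694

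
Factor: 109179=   3^2*7^1*1733^1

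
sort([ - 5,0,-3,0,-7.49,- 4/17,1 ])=[  -  7.49, -5,- 3, - 4/17 , 0,0,1 ]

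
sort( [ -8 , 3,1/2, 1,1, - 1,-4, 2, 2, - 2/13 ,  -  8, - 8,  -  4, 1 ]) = [-8, - 8,-8,-4,-4, - 1, - 2/13,1/2,  1,1, 1,2, 2,3 ]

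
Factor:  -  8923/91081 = -8923^1 * 91081^(- 1 )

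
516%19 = 3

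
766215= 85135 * 9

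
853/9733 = 853/9733 = 0.09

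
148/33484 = 37/8371 = 0.00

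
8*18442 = 147536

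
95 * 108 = 10260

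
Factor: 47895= 3^1*5^1*31^1*103^1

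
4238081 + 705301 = 4943382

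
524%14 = 6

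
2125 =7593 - 5468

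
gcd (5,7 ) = 1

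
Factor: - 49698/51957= - 2^1*11^1*23^(- 1 )= - 22/23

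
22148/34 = 651+7/17= 651.41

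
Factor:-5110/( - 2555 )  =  2^1 = 2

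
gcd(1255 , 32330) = 5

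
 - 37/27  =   - 2 + 17/27= - 1.37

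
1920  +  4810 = 6730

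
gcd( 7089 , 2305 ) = 1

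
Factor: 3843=3^2*7^1*61^1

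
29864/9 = 3318 + 2/9 = 3318.22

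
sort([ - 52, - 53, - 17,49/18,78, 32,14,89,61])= [ -53, - 52, - 17, 49/18,14, 32,61, 78,89]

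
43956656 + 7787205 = 51743861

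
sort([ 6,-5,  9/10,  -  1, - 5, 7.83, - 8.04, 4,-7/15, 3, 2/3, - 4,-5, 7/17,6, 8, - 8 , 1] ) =[ -8.04, - 8,-5, - 5,- 5,-4,-1,-7/15, 7/17, 2/3, 9/10,  1,3, 4, 6, 6, 7.83,  8] 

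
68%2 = 0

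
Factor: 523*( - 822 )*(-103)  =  44280318  =  2^1*3^1*103^1*137^1 * 523^1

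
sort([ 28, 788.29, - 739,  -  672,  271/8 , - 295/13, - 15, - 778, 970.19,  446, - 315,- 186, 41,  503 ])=[ - 778 , - 739, - 672,  -  315, - 186, - 295/13, - 15, 28, 271/8,41, 446, 503, 788.29, 970.19 ]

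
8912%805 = 57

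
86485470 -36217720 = 50267750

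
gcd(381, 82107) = 3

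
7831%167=149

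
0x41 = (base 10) 65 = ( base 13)50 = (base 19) 38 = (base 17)3E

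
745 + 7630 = 8375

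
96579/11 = 8779+10/11 = 8779.91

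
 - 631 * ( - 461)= 290891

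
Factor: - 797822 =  - 2^1*43^1*9277^1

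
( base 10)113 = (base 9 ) 135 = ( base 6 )305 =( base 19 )5I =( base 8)161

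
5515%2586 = 343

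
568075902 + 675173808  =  1243249710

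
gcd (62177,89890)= 1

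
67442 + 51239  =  118681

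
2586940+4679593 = 7266533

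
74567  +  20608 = 95175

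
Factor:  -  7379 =-47^1*157^1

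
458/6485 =458/6485 = 0.07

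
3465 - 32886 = -29421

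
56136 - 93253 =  - 37117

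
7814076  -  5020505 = 2793571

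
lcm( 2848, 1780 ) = 14240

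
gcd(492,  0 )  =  492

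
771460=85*9076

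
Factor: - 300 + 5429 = 23^1*223^1=5129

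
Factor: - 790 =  - 2^1*5^1*79^1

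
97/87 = 97/87 = 1.11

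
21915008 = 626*35008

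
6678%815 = 158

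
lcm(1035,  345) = 1035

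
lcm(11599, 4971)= 34797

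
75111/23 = 3265 + 16/23 = 3265.70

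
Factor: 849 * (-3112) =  - 2642088 = -  2^3*3^1*283^1 * 389^1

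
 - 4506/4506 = -1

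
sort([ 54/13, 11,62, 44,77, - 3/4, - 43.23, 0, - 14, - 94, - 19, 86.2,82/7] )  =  [ - 94,  -  43.23, - 19, - 14, - 3/4,  0, 54/13,11,82/7,44,62, 77 , 86.2 ]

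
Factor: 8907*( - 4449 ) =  - 39627243 = -3^2*1483^1*2969^1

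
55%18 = 1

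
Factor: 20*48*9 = 2^6*3^3*5^1  =  8640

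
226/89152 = 113/44576  =  0.00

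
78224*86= 6727264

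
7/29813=1/4259= 0.00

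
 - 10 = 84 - 94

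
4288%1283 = 439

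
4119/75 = 54 + 23/25= 54.92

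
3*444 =1332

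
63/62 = 63/62 = 1.02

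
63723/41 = 1554 +9/41= 1554.22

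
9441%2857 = 870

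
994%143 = 136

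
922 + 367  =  1289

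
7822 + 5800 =13622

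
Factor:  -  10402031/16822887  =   - 3^( - 1)*103^( - 1)*54443^( - 1 ) * 10402031^1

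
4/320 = 1/80 = 0.01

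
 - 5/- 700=1/140 = 0.01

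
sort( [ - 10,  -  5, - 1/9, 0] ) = [ - 10,-5,-1/9, 0]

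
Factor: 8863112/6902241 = 2^3*3^( -1 )*643^1*1723^1*2300747^(  -  1)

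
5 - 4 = 1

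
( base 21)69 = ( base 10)135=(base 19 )72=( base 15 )90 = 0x87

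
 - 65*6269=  - 407485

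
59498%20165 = 19168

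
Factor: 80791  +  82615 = 163406 = 2^1*81703^1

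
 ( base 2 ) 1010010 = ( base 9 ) 101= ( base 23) 3d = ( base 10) 82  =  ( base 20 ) 42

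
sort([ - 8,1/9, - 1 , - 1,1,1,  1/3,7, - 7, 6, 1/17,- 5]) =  [  -  8, - 7, - 5, - 1, - 1, 1/17,1/9,1/3,1, 1,6, 7] 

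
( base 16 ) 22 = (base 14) 26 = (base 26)18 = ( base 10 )34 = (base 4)202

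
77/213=77/213 = 0.36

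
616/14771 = 616/14771 = 0.04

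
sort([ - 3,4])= [ - 3 , 4]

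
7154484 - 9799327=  - 2644843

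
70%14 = 0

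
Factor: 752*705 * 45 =23857200 = 2^4 * 3^3*5^2*47^2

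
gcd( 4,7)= 1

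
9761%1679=1366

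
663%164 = 7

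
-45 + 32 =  - 13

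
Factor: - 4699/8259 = -3^ ( - 1 ) * 37^1 * 127^1*2753^ (  -  1)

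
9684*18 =174312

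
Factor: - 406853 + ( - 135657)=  - 542510=- 2^1 * 5^1*54251^1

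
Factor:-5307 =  - 3^1*29^1*61^1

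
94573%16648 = 11333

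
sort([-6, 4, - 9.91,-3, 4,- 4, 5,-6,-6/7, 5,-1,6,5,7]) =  [ - 9.91, - 6,-6,-4, - 3, - 1, - 6/7,4, 4,5, 5, 5,6, 7]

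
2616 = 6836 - 4220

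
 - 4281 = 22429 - 26710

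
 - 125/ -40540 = 25/8108 = 0.00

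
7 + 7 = 14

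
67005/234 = 7445/26 = 286.35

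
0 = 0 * 41926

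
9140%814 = 186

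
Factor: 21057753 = 3^1*2593^1*2707^1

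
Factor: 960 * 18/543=2^7*3^2*5^1 *181^( - 1) = 5760/181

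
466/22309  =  466/22309 = 0.02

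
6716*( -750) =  - 5037000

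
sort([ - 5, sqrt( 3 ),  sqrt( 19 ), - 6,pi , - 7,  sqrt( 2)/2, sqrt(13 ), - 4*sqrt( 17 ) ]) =[ - 4*sqrt( 17 ), - 7, - 6,- 5,sqrt( 2 ) /2, sqrt( 3 ), pi, sqrt(13 ) , sqrt( 19 )]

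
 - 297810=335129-632939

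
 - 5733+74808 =69075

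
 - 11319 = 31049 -42368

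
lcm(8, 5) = 40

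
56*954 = 53424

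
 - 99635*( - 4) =398540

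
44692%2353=2338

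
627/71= 627/71=8.83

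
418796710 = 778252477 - 359455767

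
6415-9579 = - 3164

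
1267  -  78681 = -77414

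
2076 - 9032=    - 6956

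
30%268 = 30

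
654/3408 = 109/568 = 0.19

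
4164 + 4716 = 8880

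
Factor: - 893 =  - 19^1 * 47^1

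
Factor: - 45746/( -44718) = 3^( - 1)*29^(-1 ) * 89^1 = 89/87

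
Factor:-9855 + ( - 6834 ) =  - 16689 = - 3^1*5563^1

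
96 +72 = 168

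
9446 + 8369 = 17815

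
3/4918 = 3/4918 = 0.00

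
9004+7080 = 16084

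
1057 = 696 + 361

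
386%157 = 72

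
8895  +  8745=17640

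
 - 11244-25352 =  - 36596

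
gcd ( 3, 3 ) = 3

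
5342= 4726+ 616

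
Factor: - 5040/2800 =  - 9/5  =  - 3^2 *5^ ( - 1)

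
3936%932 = 208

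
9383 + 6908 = 16291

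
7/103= 7/103 = 0.07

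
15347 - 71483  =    -  56136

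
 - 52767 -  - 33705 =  - 19062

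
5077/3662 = 5077/3662 = 1.39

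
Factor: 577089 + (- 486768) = 90321 = 3^1*7^1*11^1 * 17^1*23^1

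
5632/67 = 5632/67 = 84.06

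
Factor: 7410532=2^2*19^1*281^1*347^1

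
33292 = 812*41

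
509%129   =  122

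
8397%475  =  322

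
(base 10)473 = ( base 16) 1d9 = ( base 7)1244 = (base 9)575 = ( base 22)lb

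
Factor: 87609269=11^1*47^1 *169457^1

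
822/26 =31  +  8/13 = 31.62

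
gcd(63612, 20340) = 36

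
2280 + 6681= 8961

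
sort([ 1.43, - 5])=[ - 5,1.43 ]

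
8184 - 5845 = 2339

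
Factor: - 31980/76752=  - 5/12 = -2^( - 2)*3^( - 1)* 5^1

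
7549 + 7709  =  15258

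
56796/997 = 56  +  964/997 = 56.97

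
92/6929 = 92/6929=0.01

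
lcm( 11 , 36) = 396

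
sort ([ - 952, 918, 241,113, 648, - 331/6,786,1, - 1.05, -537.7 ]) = [ - 952, - 537.7, - 331/6,-1.05,1, 113, 241, 648, 786, 918]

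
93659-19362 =74297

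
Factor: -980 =-2^2*5^1*7^2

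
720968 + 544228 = 1265196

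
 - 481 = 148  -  629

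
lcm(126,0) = 0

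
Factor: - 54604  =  -2^2 * 11^1*17^1*73^1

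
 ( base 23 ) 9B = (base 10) 218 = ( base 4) 3122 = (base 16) DA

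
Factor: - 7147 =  - 7^1*1021^1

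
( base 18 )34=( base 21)2G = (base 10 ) 58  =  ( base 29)20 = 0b111010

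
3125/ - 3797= -1+672/3797  =  - 0.82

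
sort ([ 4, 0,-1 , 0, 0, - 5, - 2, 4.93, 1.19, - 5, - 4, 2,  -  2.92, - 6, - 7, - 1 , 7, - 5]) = [ - 7, - 6, - 5, - 5, - 5,- 4, - 2.92, - 2,-1,  -  1, 0,0, 0,1.19, 2, 4,4.93, 7] 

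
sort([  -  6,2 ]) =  [- 6,  2]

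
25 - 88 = -63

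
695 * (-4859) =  - 3377005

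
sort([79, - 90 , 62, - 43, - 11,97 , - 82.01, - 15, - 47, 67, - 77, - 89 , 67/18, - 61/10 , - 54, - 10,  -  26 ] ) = [ - 90, - 89, - 82.01, - 77 , - 54, - 47, - 43, - 26,  -  15, - 11, - 10, - 61/10, 67/18, 62,67, 79, 97] 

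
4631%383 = 35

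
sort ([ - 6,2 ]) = [- 6, 2]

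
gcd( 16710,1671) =1671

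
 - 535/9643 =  - 535/9643  =  -0.06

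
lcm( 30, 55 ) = 330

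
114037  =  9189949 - 9075912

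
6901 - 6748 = 153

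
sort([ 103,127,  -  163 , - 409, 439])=[  -  409, - 163,103, 127,439]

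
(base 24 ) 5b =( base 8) 203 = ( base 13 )A1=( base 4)2003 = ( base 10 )131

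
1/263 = 1/263 = 0.00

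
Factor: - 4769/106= - 2^( - 1)  *19^1*53^ ( - 1)*251^1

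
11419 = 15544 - 4125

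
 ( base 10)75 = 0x4b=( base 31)2d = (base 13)5A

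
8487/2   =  4243 + 1/2 = 4243.50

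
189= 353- 164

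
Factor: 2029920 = 2^5*3^1*  5^1*4229^1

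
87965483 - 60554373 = 27411110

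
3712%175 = 37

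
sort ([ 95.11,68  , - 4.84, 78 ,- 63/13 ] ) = [ - 63/13, - 4.84,68,78,95.11]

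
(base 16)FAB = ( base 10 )4011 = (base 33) 3MI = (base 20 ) A0B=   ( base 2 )111110101011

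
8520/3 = 2840 = 2840.00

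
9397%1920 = 1717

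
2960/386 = 1480/193 = 7.67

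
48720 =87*560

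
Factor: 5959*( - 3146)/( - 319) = 2^1 *11^1*13^1*29^( - 1)*59^1 * 101^1  =  1704274/29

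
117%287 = 117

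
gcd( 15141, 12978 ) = 2163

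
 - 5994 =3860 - 9854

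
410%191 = 28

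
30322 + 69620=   99942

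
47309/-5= - 47309/5 = -9461.80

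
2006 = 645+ 1361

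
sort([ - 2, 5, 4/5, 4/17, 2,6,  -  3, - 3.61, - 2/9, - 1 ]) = [-3.61, - 3,  -  2, - 1, - 2/9, 4/17 , 4/5,2 , 5,6] 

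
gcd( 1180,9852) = 4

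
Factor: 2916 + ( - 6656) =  -2^2*5^1*11^1*17^1 = - 3740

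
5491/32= 171 + 19/32 = 171.59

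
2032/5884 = 508/1471 = 0.35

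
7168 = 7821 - 653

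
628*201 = 126228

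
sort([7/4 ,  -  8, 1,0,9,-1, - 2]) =[- 8,-2, - 1, 0, 1,7/4,9 ] 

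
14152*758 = 10727216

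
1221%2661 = 1221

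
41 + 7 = 48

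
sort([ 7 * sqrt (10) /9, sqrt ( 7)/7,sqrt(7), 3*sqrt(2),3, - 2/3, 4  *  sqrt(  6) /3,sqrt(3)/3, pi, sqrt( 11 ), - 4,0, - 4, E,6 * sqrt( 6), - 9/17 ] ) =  [ - 4, - 4 , - 2/3,-9/17, 0, sqrt(7)/7, sqrt ( 3)/3, 7*sqrt(10)/9, sqrt(7),E,3,  pi, 4  *  sqrt(6 ) /3, sqrt( 11 ), 3*sqrt(  2), 6*sqrt (6 ) ]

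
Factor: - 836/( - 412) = 11^1*19^1*103^( - 1) = 209/103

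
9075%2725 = 900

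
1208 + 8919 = 10127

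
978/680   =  489/340 = 1.44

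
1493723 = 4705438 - 3211715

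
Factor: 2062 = 2^1 * 1031^1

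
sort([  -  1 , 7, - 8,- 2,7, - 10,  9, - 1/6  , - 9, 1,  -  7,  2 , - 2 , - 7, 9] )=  [- 10, - 9,  -  8, - 7, - 7, - 2, - 2,-1,  -  1/6,1,2,7, 7 , 9, 9 ]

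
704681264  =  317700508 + 386980756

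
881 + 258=1139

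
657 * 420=275940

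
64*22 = 1408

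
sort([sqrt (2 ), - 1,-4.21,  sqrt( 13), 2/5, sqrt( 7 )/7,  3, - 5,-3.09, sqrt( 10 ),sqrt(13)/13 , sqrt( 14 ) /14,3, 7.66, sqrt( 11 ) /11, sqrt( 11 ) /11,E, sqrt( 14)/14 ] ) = [ - 5, -4.21, - 3.09, - 1, sqrt( 14 ) /14,sqrt( 14)/14, sqrt(13 ) /13,sqrt( 11)/11, sqrt(11) /11, sqrt(7 ) /7,2/5, sqrt( 2),E, 3, 3,sqrt( 10 ), sqrt( 13), 7.66]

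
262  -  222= 40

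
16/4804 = 4/1201 =0.00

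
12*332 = 3984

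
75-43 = 32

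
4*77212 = 308848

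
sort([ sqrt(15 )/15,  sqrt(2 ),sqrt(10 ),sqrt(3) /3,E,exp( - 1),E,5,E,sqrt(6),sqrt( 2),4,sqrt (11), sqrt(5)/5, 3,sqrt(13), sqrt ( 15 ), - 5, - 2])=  [ - 5, - 2, sqrt (15)/15,exp(-1),sqrt(5 )/5,sqrt( 3 ) /3,  sqrt( 2 ),sqrt(  2), sqrt( 6), E,  E , E, 3,sqrt(10),sqrt(11 ),sqrt(13),sqrt(15), 4,5]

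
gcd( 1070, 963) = 107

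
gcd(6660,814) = 74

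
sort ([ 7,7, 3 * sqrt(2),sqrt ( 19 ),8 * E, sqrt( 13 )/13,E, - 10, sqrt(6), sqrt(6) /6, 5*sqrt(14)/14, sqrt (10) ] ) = [ - 10, sqrt ( 13)/13,sqrt( 6) /6, 5*sqrt(14)/14 , sqrt( 6),E, sqrt(10 ), 3*sqrt (2), sqrt( 19), 7,7, 8*E] 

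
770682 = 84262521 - 83491839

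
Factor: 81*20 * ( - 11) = - 17820 = - 2^2*3^4*5^1*11^1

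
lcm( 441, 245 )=2205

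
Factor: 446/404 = 223/202 = 2^( - 1 )*101^(-1) * 223^1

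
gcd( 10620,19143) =9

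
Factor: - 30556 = -2^2 * 7639^1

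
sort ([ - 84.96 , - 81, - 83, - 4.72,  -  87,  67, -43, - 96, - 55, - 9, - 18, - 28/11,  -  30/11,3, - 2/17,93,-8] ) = [ - 96, - 87, - 84.96, - 83, - 81, - 55,  -  43 , - 18, - 9, - 8, - 4.72, - 30/11, - 28/11,-2/17,3, 67,93] 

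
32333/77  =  4619/11= 419.91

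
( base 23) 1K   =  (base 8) 53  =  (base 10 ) 43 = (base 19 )25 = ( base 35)18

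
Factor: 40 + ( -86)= - 46 = - 2^1*23^1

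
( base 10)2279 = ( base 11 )1792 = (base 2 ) 100011100111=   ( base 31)2bg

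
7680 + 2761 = 10441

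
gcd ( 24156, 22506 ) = 66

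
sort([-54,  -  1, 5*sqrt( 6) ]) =[ - 54, - 1, 5*sqrt ( 6 ) ] 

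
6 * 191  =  1146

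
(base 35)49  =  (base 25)5o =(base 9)175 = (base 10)149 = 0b10010101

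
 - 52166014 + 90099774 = 37933760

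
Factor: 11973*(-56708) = - 678964884=- 2^2 *3^1*13^1*307^1*14177^1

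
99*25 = 2475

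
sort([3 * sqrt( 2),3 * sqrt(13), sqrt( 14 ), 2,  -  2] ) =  [ - 2,2,sqrt(14 ), 3 *sqrt(2 ) , 3*sqrt( 13)]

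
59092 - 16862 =42230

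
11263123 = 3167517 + 8095606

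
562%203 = 156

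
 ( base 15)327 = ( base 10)712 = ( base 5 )10322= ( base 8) 1310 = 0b1011001000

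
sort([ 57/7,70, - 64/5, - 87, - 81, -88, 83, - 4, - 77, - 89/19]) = [ - 88, - 87 ,  -  81,  -  77,  -  64/5, - 89/19, - 4, 57/7, 70, 83]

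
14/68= 7/34= 0.21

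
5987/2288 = 5987/2288=2.62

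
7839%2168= 1335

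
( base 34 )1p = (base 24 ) 2B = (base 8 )73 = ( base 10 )59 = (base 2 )111011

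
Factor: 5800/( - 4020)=-290/201 = - 2^1*3^( - 1 )*5^1*29^1*67^ ( -1) 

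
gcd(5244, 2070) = 138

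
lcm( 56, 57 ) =3192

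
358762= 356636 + 2126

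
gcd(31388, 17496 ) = 4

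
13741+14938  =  28679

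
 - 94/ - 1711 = 94/1711 = 0.05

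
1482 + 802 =2284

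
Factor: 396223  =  101^1*3923^1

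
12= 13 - 1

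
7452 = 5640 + 1812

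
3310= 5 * 662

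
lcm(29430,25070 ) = 676890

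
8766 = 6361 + 2405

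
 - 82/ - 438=41/219= 0.19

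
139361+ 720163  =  859524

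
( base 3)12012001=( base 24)6DD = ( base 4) 323011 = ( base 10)3781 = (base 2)111011000101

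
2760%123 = 54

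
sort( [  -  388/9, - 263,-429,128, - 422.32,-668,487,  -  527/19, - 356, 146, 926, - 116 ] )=[ - 668, - 429, - 422.32, - 356, - 263, - 116, - 388/9 ,-527/19, 128,146, 487, 926] 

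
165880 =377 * 440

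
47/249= 47/249 = 0.19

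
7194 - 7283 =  - 89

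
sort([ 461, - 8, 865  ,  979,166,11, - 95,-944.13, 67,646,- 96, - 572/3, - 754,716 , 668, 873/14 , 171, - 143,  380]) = [ - 944.13, - 754,  -  572/3 ,-143, - 96, - 95, - 8, 11,873/14,67, 166,171, 380,461,646,668, 716, 865,  979 ] 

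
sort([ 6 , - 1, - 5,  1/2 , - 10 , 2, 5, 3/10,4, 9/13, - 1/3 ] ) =[ - 10 , - 5, - 1, - 1/3,  3/10 , 1/2 , 9/13,2 , 4 , 5, 6]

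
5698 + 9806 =15504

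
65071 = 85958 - 20887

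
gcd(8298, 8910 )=18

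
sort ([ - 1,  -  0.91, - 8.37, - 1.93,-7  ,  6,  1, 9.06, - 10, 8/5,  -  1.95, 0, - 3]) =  [ - 10, - 8.37, - 7,-3, - 1.95, -1.93,  -  1,  -  0.91 , 0,1, 8/5,6,9.06]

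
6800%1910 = 1070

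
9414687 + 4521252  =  13935939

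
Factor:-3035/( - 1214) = 2^( - 1 ) *5^1 = 5/2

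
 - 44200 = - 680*65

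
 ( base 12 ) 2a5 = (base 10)413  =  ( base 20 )10D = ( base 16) 19d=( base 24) h5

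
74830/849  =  88+118/849 = 88.14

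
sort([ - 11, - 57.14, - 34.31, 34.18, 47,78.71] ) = [ - 57.14, - 34.31 , - 11 , 34.18,47 , 78.71 ]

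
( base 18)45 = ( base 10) 77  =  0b1001101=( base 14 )57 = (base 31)2F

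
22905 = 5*4581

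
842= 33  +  809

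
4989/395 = 12+249/395   =  12.63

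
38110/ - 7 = - 38110/7 = - 5444.29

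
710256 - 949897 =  - 239641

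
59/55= 1 + 4/55 = 1.07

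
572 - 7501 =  - 6929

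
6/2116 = 3/1058 = 0.00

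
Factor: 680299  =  680299^1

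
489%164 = 161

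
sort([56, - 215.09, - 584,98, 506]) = [ - 584, - 215.09,56,98,506]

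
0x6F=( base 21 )56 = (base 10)111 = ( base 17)69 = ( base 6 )303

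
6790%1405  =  1170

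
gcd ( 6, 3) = 3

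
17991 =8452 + 9539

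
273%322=273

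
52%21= 10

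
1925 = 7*275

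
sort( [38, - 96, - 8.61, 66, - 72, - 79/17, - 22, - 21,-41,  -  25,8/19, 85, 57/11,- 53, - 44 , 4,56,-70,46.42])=[- 96, -72, - 70, - 53,-44, - 41,  -  25 , - 22, - 21,- 8.61, - 79/17, 8/19, 4,57/11, 38, 46.42, 56, 66,85] 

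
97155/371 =97155/371 = 261.87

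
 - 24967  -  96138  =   - 121105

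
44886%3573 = 2010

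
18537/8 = 2317 + 1/8 = 2317.12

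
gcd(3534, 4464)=186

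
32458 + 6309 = 38767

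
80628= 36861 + 43767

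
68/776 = 17/194 = 0.09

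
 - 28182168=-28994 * 972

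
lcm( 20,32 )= 160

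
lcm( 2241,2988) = 8964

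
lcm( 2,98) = 98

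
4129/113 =4129/113 = 36.54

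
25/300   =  1/12 = 0.08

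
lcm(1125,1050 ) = 15750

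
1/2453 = 1/2453= 0.00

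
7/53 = 7/53 = 0.13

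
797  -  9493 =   -  8696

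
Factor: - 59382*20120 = -2^4*3^2*5^1*503^1*3299^1  =  -1194765840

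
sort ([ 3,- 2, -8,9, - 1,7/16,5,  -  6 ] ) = [ - 8, - 6 , - 2,- 1, 7/16, 3,5, 9 ] 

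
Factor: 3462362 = 2^1 * 1731181^1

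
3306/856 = 3 + 369/428 = 3.86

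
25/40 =5/8=0.62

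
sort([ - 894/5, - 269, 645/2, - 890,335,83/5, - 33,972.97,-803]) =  [ - 890, - 803,-269, - 894/5, - 33,  83/5,645/2, 335,972.97]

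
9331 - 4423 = 4908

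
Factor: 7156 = 2^2*1789^1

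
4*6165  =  24660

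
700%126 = 70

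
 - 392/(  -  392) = 1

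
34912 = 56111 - 21199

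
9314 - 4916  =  4398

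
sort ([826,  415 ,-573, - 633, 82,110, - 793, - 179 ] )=[ - 793, - 633, - 573,-179, 82, 110, 415, 826]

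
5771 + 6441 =12212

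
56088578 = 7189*7802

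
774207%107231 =23590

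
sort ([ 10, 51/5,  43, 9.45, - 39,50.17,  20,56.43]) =[ - 39 , 9.45, 10,51/5, 20, 43,50.17, 56.43 ]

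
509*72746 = 37027714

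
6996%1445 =1216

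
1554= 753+801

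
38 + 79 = 117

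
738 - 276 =462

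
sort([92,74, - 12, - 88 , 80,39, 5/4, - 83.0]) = [ - 88, - 83.0, - 12, 5/4, 39,74,  80, 92 ]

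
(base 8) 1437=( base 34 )nh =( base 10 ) 799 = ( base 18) 287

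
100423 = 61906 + 38517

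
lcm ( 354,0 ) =0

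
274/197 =274/197 = 1.39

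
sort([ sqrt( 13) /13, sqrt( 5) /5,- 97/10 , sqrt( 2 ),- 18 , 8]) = [ - 18,-97/10, sqrt( 13)/13,sqrt(5 ) /5, sqrt( 2),8]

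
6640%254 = 36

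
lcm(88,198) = 792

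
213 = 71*3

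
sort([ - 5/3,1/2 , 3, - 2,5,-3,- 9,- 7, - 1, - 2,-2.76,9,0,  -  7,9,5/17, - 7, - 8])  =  [ - 9, - 8, - 7,-7 , - 7, - 3 ,-2.76,-2, - 2, - 5/3,-1,0, 5/17,1/2,3, 5,9,9]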